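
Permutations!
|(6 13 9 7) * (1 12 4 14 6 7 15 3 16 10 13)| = 30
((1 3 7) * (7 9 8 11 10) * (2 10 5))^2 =(1 9 11 2 7 3 8 5 10)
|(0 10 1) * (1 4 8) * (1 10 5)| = |(0 5 1)(4 8 10)| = 3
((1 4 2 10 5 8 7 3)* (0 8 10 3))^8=(10)(0 7 8)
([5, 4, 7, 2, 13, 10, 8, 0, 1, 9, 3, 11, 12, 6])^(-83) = (0 5 10 3 2 7)(1 13 8 4 6)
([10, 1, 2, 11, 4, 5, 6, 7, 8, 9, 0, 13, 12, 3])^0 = (13)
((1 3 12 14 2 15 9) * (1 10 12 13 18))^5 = (1 3 13 18)(2 14 12 10 9 15)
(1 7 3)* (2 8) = (1 7 3)(2 8) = [0, 7, 8, 1, 4, 5, 6, 3, 2]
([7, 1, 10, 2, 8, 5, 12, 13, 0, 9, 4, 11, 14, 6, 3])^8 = [10, 1, 12, 6, 3, 5, 0, 4, 2, 9, 14, 11, 7, 8, 13]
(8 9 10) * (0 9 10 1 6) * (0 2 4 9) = (1 6 2 4 9)(8 10) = [0, 6, 4, 3, 9, 5, 2, 7, 10, 1, 8]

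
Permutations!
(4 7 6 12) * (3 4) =(3 4 7 6 12) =[0, 1, 2, 4, 7, 5, 12, 6, 8, 9, 10, 11, 3]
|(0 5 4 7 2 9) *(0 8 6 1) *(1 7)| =|(0 5 4 1)(2 9 8 6 7)| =20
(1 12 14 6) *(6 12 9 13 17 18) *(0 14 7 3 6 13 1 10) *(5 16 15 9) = (0 14 12 7 3 6 10)(1 5 16 15 9)(13 17 18) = [14, 5, 2, 6, 4, 16, 10, 3, 8, 1, 0, 11, 7, 17, 12, 9, 15, 18, 13]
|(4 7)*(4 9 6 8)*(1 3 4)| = |(1 3 4 7 9 6 8)| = 7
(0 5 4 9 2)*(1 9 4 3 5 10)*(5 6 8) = [10, 9, 0, 6, 4, 3, 8, 7, 5, 2, 1] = (0 10 1 9 2)(3 6 8 5)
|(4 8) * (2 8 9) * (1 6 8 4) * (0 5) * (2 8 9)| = 4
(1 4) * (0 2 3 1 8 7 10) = [2, 4, 3, 1, 8, 5, 6, 10, 7, 9, 0] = (0 2 3 1 4 8 7 10)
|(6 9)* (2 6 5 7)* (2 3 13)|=|(2 6 9 5 7 3 13)|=7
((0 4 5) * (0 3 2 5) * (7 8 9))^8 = (2 3 5)(7 9 8)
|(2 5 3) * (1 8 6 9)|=|(1 8 6 9)(2 5 3)|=12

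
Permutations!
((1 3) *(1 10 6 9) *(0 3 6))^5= (0 10 3)(1 9 6)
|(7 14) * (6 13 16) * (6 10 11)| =10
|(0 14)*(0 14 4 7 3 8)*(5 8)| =|(14)(0 4 7 3 5 8)| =6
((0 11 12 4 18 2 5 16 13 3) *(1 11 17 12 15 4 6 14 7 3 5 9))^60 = (0 14 17 7 12 3 6)(1 18 11 2 15 9 4)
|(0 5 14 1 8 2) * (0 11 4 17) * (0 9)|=10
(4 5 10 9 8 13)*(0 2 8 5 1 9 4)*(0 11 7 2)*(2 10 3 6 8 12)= [0, 9, 12, 6, 1, 3, 8, 10, 13, 5, 4, 7, 2, 11]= (1 9 5 3 6 8 13 11 7 10 4)(2 12)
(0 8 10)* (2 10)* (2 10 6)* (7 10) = (0 8 7 10)(2 6) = [8, 1, 6, 3, 4, 5, 2, 10, 7, 9, 0]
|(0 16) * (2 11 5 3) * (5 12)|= |(0 16)(2 11 12 5 3)|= 10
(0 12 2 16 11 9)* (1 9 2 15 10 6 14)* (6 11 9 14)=(0 12 15 10 11 2 16 9)(1 14)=[12, 14, 16, 3, 4, 5, 6, 7, 8, 0, 11, 2, 15, 13, 1, 10, 9]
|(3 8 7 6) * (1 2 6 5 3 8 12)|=|(1 2 6 8 7 5 3 12)|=8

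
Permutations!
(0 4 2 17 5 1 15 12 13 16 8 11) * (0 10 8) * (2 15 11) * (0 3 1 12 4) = (1 11 10 8 2 17 5 12 13 16 3)(4 15) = [0, 11, 17, 1, 15, 12, 6, 7, 2, 9, 8, 10, 13, 16, 14, 4, 3, 5]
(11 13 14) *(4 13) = (4 13 14 11) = [0, 1, 2, 3, 13, 5, 6, 7, 8, 9, 10, 4, 12, 14, 11]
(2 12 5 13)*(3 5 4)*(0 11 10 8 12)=(0 11 10 8 12 4 3 5 13 2)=[11, 1, 0, 5, 3, 13, 6, 7, 12, 9, 8, 10, 4, 2]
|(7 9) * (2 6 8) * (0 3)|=6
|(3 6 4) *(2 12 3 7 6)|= 3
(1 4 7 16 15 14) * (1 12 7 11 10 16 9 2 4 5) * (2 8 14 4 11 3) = (1 5)(2 11 10 16 15 4 3)(7 9 8 14 12) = [0, 5, 11, 2, 3, 1, 6, 9, 14, 8, 16, 10, 7, 13, 12, 4, 15]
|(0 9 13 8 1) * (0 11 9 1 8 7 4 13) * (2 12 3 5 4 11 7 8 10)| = |(0 1 7 11 9)(2 12 3 5 4 13 8 10)| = 40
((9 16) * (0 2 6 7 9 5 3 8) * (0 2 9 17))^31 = ((0 9 16 5 3 8 2 6 7 17))^31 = (0 9 16 5 3 8 2 6 7 17)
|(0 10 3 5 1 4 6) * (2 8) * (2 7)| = |(0 10 3 5 1 4 6)(2 8 7)| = 21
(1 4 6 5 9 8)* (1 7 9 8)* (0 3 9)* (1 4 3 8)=[8, 3, 2, 9, 6, 1, 5, 0, 7, 4]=(0 8 7)(1 3 9 4 6 5)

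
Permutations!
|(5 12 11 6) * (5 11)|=|(5 12)(6 11)|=2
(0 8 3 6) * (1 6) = (0 8 3 1 6) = [8, 6, 2, 1, 4, 5, 0, 7, 3]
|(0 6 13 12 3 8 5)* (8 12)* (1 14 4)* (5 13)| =6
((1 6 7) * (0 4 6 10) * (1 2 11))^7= (0 10 1 11 2 7 6 4)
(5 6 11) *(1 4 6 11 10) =(1 4 6 10)(5 11) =[0, 4, 2, 3, 6, 11, 10, 7, 8, 9, 1, 5]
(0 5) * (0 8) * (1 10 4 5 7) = (0 7 1 10 4 5 8) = [7, 10, 2, 3, 5, 8, 6, 1, 0, 9, 4]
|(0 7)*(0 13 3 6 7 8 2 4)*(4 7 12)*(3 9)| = 10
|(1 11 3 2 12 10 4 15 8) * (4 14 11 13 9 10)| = 12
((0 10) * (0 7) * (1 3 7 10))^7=((10)(0 1 3 7))^7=(10)(0 7 3 1)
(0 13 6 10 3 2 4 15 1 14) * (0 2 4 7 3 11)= (0 13 6 10 11)(1 14 2 7 3 4 15)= [13, 14, 7, 4, 15, 5, 10, 3, 8, 9, 11, 0, 12, 6, 2, 1]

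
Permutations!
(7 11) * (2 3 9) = (2 3 9)(7 11) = [0, 1, 3, 9, 4, 5, 6, 11, 8, 2, 10, 7]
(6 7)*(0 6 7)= [6, 1, 2, 3, 4, 5, 0, 7]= (7)(0 6)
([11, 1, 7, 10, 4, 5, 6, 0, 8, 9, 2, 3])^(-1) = (0 7 2 10 3 11)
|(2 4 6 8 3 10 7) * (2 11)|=8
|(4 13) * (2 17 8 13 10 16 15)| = 8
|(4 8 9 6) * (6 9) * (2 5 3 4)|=|(9)(2 5 3 4 8 6)|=6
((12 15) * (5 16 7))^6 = (16)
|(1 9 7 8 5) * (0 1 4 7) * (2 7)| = |(0 1 9)(2 7 8 5 4)| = 15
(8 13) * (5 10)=[0, 1, 2, 3, 4, 10, 6, 7, 13, 9, 5, 11, 12, 8]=(5 10)(8 13)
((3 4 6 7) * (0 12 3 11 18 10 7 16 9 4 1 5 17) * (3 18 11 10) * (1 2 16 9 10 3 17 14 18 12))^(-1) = ((0 1 5 14 18 17)(2 16 10 7 3)(4 6 9))^(-1) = (0 17 18 14 5 1)(2 3 7 10 16)(4 9 6)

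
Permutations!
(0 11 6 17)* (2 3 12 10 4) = (0 11 6 17)(2 3 12 10 4) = [11, 1, 3, 12, 2, 5, 17, 7, 8, 9, 4, 6, 10, 13, 14, 15, 16, 0]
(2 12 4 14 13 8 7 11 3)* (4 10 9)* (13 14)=(14)(2 12 10 9 4 13 8 7 11 3)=[0, 1, 12, 2, 13, 5, 6, 11, 7, 4, 9, 3, 10, 8, 14]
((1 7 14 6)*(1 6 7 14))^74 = (1 7 14)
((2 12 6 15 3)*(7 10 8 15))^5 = (2 8 6 3 10 12 15 7)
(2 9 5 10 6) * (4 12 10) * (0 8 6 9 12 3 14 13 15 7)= [8, 1, 12, 14, 3, 4, 2, 0, 6, 5, 9, 11, 10, 15, 13, 7]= (0 8 6 2 12 10 9 5 4 3 14 13 15 7)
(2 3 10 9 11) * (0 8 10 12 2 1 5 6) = [8, 5, 3, 12, 4, 6, 0, 7, 10, 11, 9, 1, 2] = (0 8 10 9 11 1 5 6)(2 3 12)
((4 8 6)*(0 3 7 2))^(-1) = (0 2 7 3)(4 6 8)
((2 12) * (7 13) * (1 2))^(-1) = ((1 2 12)(7 13))^(-1) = (1 12 2)(7 13)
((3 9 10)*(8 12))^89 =(3 10 9)(8 12)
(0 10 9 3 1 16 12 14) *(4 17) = [10, 16, 2, 1, 17, 5, 6, 7, 8, 3, 9, 11, 14, 13, 0, 15, 12, 4] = (0 10 9 3 1 16 12 14)(4 17)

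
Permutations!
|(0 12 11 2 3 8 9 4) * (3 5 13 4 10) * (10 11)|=|(0 12 10 3 8 9 11 2 5 13 4)|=11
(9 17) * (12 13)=(9 17)(12 13)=[0, 1, 2, 3, 4, 5, 6, 7, 8, 17, 10, 11, 13, 12, 14, 15, 16, 9]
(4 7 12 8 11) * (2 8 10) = (2 8 11 4 7 12 10) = [0, 1, 8, 3, 7, 5, 6, 12, 11, 9, 2, 4, 10]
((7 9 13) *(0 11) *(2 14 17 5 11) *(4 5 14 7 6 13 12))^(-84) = ((0 2 7 9 12 4 5 11)(6 13)(14 17))^(-84) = (17)(0 12)(2 4)(5 7)(9 11)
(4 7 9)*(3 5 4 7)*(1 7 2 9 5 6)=(1 7 5 4 3 6)(2 9)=[0, 7, 9, 6, 3, 4, 1, 5, 8, 2]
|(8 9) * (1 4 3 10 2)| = 10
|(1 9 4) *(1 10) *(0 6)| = 4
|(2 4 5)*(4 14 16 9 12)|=|(2 14 16 9 12 4 5)|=7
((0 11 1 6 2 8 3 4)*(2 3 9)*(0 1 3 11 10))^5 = ((0 10)(1 6 11 3 4)(2 8 9))^5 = (11)(0 10)(2 9 8)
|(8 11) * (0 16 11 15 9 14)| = 7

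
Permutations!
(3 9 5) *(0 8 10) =(0 8 10)(3 9 5) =[8, 1, 2, 9, 4, 3, 6, 7, 10, 5, 0]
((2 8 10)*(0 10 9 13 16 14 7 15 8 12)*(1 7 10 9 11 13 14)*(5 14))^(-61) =((0 9 5 14 10 2 12)(1 7 15 8 11 13 16))^(-61) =(0 5 10 12 9 14 2)(1 15 11 16 7 8 13)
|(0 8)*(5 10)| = |(0 8)(5 10)| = 2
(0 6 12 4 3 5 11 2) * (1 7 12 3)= (0 6 3 5 11 2)(1 7 12 4)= [6, 7, 0, 5, 1, 11, 3, 12, 8, 9, 10, 2, 4]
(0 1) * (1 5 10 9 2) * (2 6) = (0 5 10 9 6 2 1) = [5, 0, 1, 3, 4, 10, 2, 7, 8, 6, 9]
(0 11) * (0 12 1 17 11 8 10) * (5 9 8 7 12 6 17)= (0 7 12 1 5 9 8 10)(6 17 11)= [7, 5, 2, 3, 4, 9, 17, 12, 10, 8, 0, 6, 1, 13, 14, 15, 16, 11]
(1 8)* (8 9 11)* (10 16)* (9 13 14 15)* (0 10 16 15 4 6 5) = (16)(0 10 15 9 11 8 1 13 14 4 6 5) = [10, 13, 2, 3, 6, 0, 5, 7, 1, 11, 15, 8, 12, 14, 4, 9, 16]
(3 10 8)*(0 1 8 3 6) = [1, 8, 2, 10, 4, 5, 0, 7, 6, 9, 3] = (0 1 8 6)(3 10)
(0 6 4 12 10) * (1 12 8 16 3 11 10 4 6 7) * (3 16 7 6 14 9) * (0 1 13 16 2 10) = [6, 12, 10, 11, 8, 5, 14, 13, 7, 3, 1, 0, 4, 16, 9, 15, 2] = (0 6 14 9 3 11)(1 12 4 8 7 13 16 2 10)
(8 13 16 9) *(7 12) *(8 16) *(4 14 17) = [0, 1, 2, 3, 14, 5, 6, 12, 13, 16, 10, 11, 7, 8, 17, 15, 9, 4] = (4 14 17)(7 12)(8 13)(9 16)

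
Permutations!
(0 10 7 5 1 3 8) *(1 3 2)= [10, 2, 1, 8, 4, 3, 6, 5, 0, 9, 7]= (0 10 7 5 3 8)(1 2)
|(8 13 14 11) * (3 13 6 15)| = |(3 13 14 11 8 6 15)| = 7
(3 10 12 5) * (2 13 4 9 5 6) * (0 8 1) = (0 8 1)(2 13 4 9 5 3 10 12 6) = [8, 0, 13, 10, 9, 3, 2, 7, 1, 5, 12, 11, 6, 4]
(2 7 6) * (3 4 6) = [0, 1, 7, 4, 6, 5, 2, 3] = (2 7 3 4 6)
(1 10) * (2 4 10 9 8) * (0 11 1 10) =(0 11 1 9 8 2 4) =[11, 9, 4, 3, 0, 5, 6, 7, 2, 8, 10, 1]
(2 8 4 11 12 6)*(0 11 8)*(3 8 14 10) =[11, 1, 0, 8, 14, 5, 2, 7, 4, 9, 3, 12, 6, 13, 10] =(0 11 12 6 2)(3 8 4 14 10)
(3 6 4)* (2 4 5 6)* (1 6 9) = (1 6 5 9)(2 4 3) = [0, 6, 4, 2, 3, 9, 5, 7, 8, 1]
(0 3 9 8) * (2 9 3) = (0 2 9 8) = [2, 1, 9, 3, 4, 5, 6, 7, 0, 8]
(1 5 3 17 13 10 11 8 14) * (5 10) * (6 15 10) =(1 6 15 10 11 8 14)(3 17 13 5) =[0, 6, 2, 17, 4, 3, 15, 7, 14, 9, 11, 8, 12, 5, 1, 10, 16, 13]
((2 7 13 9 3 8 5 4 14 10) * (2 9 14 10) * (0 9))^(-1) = ((0 9 3 8 5 4 10)(2 7 13 14))^(-1) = (0 10 4 5 8 3 9)(2 14 13 7)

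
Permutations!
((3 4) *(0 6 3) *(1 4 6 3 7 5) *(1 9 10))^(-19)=(0 4 1 10 9 5 7 6 3)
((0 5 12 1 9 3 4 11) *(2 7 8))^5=(0 3 12 11 9 5 4 1)(2 8 7)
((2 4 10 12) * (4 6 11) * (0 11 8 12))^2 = (0 4)(2 8)(6 12)(10 11)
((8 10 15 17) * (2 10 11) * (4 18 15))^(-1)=(2 11 8 17 15 18 4 10)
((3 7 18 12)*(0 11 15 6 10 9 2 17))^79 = ((0 11 15 6 10 9 2 17)(3 7 18 12))^79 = (0 17 2 9 10 6 15 11)(3 12 18 7)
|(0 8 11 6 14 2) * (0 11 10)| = 12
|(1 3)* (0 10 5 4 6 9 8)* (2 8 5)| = 4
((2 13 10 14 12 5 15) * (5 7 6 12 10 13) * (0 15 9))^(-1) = ((0 15 2 5 9)(6 12 7)(10 14))^(-1) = (0 9 5 2 15)(6 7 12)(10 14)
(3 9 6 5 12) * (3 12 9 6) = (12)(3 6 5 9) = [0, 1, 2, 6, 4, 9, 5, 7, 8, 3, 10, 11, 12]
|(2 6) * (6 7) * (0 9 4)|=|(0 9 4)(2 7 6)|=3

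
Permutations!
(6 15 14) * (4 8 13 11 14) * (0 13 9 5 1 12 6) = (0 13 11 14)(1 12 6 15 4 8 9 5) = [13, 12, 2, 3, 8, 1, 15, 7, 9, 5, 10, 14, 6, 11, 0, 4]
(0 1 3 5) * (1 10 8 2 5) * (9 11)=(0 10 8 2 5)(1 3)(9 11)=[10, 3, 5, 1, 4, 0, 6, 7, 2, 11, 8, 9]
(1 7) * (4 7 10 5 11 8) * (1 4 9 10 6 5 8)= [0, 6, 2, 3, 7, 11, 5, 4, 9, 10, 8, 1]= (1 6 5 11)(4 7)(8 9 10)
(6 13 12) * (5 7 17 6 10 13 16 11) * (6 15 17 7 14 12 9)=(5 14 12 10 13 9 6 16 11)(15 17)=[0, 1, 2, 3, 4, 14, 16, 7, 8, 6, 13, 5, 10, 9, 12, 17, 11, 15]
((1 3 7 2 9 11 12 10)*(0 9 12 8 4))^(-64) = ((0 9 11 8 4)(1 3 7 2 12 10))^(-64) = (0 9 11 8 4)(1 7 12)(2 10 3)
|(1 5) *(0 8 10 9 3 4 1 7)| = 9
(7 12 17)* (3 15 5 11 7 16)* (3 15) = (5 11 7 12 17 16 15) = [0, 1, 2, 3, 4, 11, 6, 12, 8, 9, 10, 7, 17, 13, 14, 5, 15, 16]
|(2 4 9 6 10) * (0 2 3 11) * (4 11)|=|(0 2 11)(3 4 9 6 10)|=15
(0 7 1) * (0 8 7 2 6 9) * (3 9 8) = (0 2 6 8 7 1 3 9) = [2, 3, 6, 9, 4, 5, 8, 1, 7, 0]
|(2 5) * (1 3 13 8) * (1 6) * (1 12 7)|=|(1 3 13 8 6 12 7)(2 5)|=14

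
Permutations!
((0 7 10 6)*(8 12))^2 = (12)(0 10)(6 7)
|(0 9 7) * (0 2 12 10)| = 6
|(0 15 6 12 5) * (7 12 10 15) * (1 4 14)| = 12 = |(0 7 12 5)(1 4 14)(6 10 15)|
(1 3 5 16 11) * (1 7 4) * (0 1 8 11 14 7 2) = [1, 3, 0, 5, 8, 16, 6, 4, 11, 9, 10, 2, 12, 13, 7, 15, 14] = (0 1 3 5 16 14 7 4 8 11 2)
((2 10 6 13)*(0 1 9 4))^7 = (0 4 9 1)(2 13 6 10)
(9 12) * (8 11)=(8 11)(9 12)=[0, 1, 2, 3, 4, 5, 6, 7, 11, 12, 10, 8, 9]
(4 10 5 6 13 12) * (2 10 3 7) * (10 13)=[0, 1, 13, 7, 3, 6, 10, 2, 8, 9, 5, 11, 4, 12]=(2 13 12 4 3 7)(5 6 10)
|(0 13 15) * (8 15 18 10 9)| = |(0 13 18 10 9 8 15)| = 7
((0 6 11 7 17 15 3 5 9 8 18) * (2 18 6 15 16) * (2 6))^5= (0 8 3 18 9 15 2 5)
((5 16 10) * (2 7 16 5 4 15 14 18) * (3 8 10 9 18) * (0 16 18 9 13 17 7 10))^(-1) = ((0 16 13 17 7 18 2 10 4 15 14 3 8))^(-1) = (0 8 3 14 15 4 10 2 18 7 17 13 16)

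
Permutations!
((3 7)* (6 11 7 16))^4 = ((3 16 6 11 7))^4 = (3 7 11 6 16)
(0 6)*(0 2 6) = (2 6) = [0, 1, 6, 3, 4, 5, 2]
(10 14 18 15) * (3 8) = (3 8)(10 14 18 15) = [0, 1, 2, 8, 4, 5, 6, 7, 3, 9, 14, 11, 12, 13, 18, 10, 16, 17, 15]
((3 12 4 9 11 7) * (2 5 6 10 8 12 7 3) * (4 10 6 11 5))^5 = ((2 4 9 5 11 3 7)(8 12 10))^5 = (2 3 5 4 7 11 9)(8 10 12)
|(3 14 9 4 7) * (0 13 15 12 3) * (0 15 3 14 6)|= |(0 13 3 6)(4 7 15 12 14 9)|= 12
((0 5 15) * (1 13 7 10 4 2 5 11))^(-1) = ((0 11 1 13 7 10 4 2 5 15))^(-1) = (0 15 5 2 4 10 7 13 1 11)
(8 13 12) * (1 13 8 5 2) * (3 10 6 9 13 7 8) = [0, 7, 1, 10, 4, 2, 9, 8, 3, 13, 6, 11, 5, 12] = (1 7 8 3 10 6 9 13 12 5 2)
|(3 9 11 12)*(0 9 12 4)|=|(0 9 11 4)(3 12)|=4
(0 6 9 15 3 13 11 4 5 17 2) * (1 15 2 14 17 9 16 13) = (0 6 16 13 11 4 5 9 2)(1 15 3)(14 17) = [6, 15, 0, 1, 5, 9, 16, 7, 8, 2, 10, 4, 12, 11, 17, 3, 13, 14]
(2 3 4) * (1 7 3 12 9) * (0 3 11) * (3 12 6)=(0 12 9 1 7 11)(2 6 3 4)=[12, 7, 6, 4, 2, 5, 3, 11, 8, 1, 10, 0, 9]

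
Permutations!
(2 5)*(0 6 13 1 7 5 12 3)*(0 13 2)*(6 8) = (0 8 6 2 12 3 13 1 7 5) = [8, 7, 12, 13, 4, 0, 2, 5, 6, 9, 10, 11, 3, 1]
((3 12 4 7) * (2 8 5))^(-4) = (12)(2 5 8)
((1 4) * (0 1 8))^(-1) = (0 8 4 1)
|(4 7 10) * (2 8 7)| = 5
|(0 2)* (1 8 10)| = 6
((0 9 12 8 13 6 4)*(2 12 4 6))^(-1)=((0 9 4)(2 12 8 13))^(-1)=(0 4 9)(2 13 8 12)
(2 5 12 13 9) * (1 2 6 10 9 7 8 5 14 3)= (1 2 14 3)(5 12 13 7 8)(6 10 9)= [0, 2, 14, 1, 4, 12, 10, 8, 5, 6, 9, 11, 13, 7, 3]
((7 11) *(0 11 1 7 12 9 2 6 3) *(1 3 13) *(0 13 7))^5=(0 6)(1 2)(3 12)(7 11)(9 13)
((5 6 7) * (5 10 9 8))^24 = ((5 6 7 10 9 8))^24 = (10)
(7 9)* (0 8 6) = (0 8 6)(7 9) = [8, 1, 2, 3, 4, 5, 0, 9, 6, 7]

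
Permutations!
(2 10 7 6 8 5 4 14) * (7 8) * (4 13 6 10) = (2 4 14)(5 13 6 7 10 8) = [0, 1, 4, 3, 14, 13, 7, 10, 5, 9, 8, 11, 12, 6, 2]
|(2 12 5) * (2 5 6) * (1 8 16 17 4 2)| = 8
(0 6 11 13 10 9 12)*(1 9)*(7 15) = (0 6 11 13 10 1 9 12)(7 15) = [6, 9, 2, 3, 4, 5, 11, 15, 8, 12, 1, 13, 0, 10, 14, 7]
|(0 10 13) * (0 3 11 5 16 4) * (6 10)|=9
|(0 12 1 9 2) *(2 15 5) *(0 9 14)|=4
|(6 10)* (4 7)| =2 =|(4 7)(6 10)|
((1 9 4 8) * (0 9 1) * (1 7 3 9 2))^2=((0 2 1 7 3 9 4 8))^2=(0 1 3 4)(2 7 9 8)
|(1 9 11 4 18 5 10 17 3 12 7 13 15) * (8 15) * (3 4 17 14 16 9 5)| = 16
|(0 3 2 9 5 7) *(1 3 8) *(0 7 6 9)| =15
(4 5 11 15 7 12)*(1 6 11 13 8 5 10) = [0, 6, 2, 3, 10, 13, 11, 12, 5, 9, 1, 15, 4, 8, 14, 7] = (1 6 11 15 7 12 4 10)(5 13 8)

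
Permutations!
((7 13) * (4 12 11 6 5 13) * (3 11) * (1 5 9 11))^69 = (1 3 12 4 7 13 5) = ((1 5 13 7 4 12 3)(6 9 11))^69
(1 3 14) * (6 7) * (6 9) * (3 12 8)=(1 12 8 3 14)(6 7 9)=[0, 12, 2, 14, 4, 5, 7, 9, 3, 6, 10, 11, 8, 13, 1]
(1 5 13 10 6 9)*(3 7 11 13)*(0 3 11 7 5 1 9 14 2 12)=(0 3 5 11 13 10 6 14 2 12)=[3, 1, 12, 5, 4, 11, 14, 7, 8, 9, 6, 13, 0, 10, 2]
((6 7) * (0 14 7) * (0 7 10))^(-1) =(0 10 14)(6 7)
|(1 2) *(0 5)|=|(0 5)(1 2)|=2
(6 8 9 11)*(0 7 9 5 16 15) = (0 7 9 11 6 8 5 16 15) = [7, 1, 2, 3, 4, 16, 8, 9, 5, 11, 10, 6, 12, 13, 14, 0, 15]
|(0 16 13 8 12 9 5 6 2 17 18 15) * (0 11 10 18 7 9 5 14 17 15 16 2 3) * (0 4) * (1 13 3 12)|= |(0 2 15 11 10 18 16 3 4)(1 13 8)(5 6 12)(7 9 14 17)|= 36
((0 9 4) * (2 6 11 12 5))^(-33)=(2 11 5 6 12)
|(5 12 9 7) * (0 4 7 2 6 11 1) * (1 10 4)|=18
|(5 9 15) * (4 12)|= 6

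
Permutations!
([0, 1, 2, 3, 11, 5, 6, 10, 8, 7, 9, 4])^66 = [0, 1, 2, 3, 4, 5, 6, 7, 8, 9, 10, 11]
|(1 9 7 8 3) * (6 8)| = |(1 9 7 6 8 3)| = 6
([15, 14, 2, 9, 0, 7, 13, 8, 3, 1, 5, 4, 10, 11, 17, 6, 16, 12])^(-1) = [4, 9, 2, 8, 11, 10, 15, 5, 7, 3, 12, 13, 17, 6, 1, 0, 16, 14]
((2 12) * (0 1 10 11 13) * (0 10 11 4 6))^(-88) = (0 13 6 11 4 1 10)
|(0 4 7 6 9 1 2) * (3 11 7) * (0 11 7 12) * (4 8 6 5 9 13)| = |(0 8 6 13 4 3 7 5 9 1 2 11 12)| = 13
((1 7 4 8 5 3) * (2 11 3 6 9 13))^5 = (1 6 3 5 11 8 2 4 13 7 9)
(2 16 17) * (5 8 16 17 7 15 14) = [0, 1, 17, 3, 4, 8, 6, 15, 16, 9, 10, 11, 12, 13, 5, 14, 7, 2] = (2 17)(5 8 16 7 15 14)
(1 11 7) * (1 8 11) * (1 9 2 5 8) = (1 9 2 5 8 11 7) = [0, 9, 5, 3, 4, 8, 6, 1, 11, 2, 10, 7]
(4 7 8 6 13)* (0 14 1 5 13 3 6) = (0 14 1 5 13 4 7 8)(3 6) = [14, 5, 2, 6, 7, 13, 3, 8, 0, 9, 10, 11, 12, 4, 1]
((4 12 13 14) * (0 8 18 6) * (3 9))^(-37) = (0 6 18 8)(3 9)(4 14 13 12)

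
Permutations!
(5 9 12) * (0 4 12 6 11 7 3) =(0 4 12 5 9 6 11 7 3) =[4, 1, 2, 0, 12, 9, 11, 3, 8, 6, 10, 7, 5]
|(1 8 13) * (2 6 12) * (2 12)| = |(1 8 13)(2 6)| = 6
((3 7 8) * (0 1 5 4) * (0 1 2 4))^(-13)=(0 4 5 2 1)(3 8 7)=((0 2 4 1 5)(3 7 8))^(-13)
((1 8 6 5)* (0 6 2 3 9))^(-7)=((0 6 5 1 8 2 3 9))^(-7)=(0 6 5 1 8 2 3 9)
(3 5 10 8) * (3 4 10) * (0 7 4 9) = (0 7 4 10 8 9)(3 5) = [7, 1, 2, 5, 10, 3, 6, 4, 9, 0, 8]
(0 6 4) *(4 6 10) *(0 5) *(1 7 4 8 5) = (0 10 8 5)(1 7 4) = [10, 7, 2, 3, 1, 0, 6, 4, 5, 9, 8]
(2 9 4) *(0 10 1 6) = (0 10 1 6)(2 9 4) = [10, 6, 9, 3, 2, 5, 0, 7, 8, 4, 1]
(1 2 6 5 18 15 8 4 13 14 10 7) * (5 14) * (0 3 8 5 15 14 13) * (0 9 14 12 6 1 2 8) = (0 3)(1 8 4 9 14 10 7 2)(5 18 12 6 13 15) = [3, 8, 1, 0, 9, 18, 13, 2, 4, 14, 7, 11, 6, 15, 10, 5, 16, 17, 12]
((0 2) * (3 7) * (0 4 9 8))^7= (0 4 8 2 9)(3 7)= ((0 2 4 9 8)(3 7))^7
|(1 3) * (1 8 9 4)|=|(1 3 8 9 4)|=5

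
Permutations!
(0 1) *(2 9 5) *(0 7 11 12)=[1, 7, 9, 3, 4, 2, 6, 11, 8, 5, 10, 12, 0]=(0 1 7 11 12)(2 9 5)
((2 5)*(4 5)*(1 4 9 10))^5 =(1 10 9 2 5 4)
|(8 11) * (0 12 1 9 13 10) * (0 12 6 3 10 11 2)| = 11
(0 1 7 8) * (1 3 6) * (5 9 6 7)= (0 3 7 8)(1 5 9 6)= [3, 5, 2, 7, 4, 9, 1, 8, 0, 6]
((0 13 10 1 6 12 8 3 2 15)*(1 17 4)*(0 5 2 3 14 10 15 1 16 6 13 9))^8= ((0 9)(1 13 15 5 2)(4 16 6 12 8 14 10 17))^8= (17)(1 5 13 2 15)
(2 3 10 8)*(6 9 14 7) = (2 3 10 8)(6 9 14 7) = [0, 1, 3, 10, 4, 5, 9, 6, 2, 14, 8, 11, 12, 13, 7]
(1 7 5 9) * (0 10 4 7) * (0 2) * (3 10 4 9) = [4, 2, 0, 10, 7, 3, 6, 5, 8, 1, 9] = (0 4 7 5 3 10 9 1 2)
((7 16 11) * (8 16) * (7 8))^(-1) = (8 11 16)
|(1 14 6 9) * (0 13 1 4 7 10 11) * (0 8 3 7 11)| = |(0 13 1 14 6 9 4 11 8 3 7 10)| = 12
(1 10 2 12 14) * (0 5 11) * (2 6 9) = (0 5 11)(1 10 6 9 2 12 14) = [5, 10, 12, 3, 4, 11, 9, 7, 8, 2, 6, 0, 14, 13, 1]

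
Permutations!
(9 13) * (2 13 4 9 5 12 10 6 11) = (2 13 5 12 10 6 11)(4 9) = [0, 1, 13, 3, 9, 12, 11, 7, 8, 4, 6, 2, 10, 5]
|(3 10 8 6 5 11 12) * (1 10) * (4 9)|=|(1 10 8 6 5 11 12 3)(4 9)|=8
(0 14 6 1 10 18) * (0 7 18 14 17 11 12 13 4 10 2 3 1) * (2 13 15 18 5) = (0 17 11 12 15 18 7 5 2 3 1 13 4 10 14 6) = [17, 13, 3, 1, 10, 2, 0, 5, 8, 9, 14, 12, 15, 4, 6, 18, 16, 11, 7]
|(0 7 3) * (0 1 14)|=|(0 7 3 1 14)|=5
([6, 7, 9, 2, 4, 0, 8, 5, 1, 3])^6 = [0, 1, 2, 3, 4, 5, 6, 7, 8, 9]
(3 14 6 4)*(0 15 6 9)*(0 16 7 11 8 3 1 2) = (0 15 6 4 1 2)(3 14 9 16 7 11 8) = [15, 2, 0, 14, 1, 5, 4, 11, 3, 16, 10, 8, 12, 13, 9, 6, 7]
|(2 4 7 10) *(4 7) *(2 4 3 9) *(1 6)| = |(1 6)(2 7 10 4 3 9)| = 6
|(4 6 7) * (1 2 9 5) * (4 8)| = 4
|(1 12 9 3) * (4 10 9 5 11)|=8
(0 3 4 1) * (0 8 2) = [3, 8, 0, 4, 1, 5, 6, 7, 2] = (0 3 4 1 8 2)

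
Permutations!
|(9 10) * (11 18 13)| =6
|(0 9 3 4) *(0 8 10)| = 6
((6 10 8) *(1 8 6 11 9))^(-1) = (1 9 11 8)(6 10)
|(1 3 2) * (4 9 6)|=|(1 3 2)(4 9 6)|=3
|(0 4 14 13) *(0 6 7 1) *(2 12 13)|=|(0 4 14 2 12 13 6 7 1)|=9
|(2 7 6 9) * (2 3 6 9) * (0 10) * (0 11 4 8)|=5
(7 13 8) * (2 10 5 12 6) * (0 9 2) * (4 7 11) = (0 9 2 10 5 12 6)(4 7 13 8 11) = [9, 1, 10, 3, 7, 12, 0, 13, 11, 2, 5, 4, 6, 8]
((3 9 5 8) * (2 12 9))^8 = (2 9 8)(3 12 5)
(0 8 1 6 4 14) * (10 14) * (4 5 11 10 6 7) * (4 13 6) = [8, 7, 2, 3, 4, 11, 5, 13, 1, 9, 14, 10, 12, 6, 0] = (0 8 1 7 13 6 5 11 10 14)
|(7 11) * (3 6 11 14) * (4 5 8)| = |(3 6 11 7 14)(4 5 8)| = 15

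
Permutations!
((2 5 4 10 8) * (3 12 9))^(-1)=((2 5 4 10 8)(3 12 9))^(-1)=(2 8 10 4 5)(3 9 12)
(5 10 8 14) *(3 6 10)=(3 6 10 8 14 5)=[0, 1, 2, 6, 4, 3, 10, 7, 14, 9, 8, 11, 12, 13, 5]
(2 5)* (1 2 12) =(1 2 5 12) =[0, 2, 5, 3, 4, 12, 6, 7, 8, 9, 10, 11, 1]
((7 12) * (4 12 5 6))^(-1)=(4 6 5 7 12)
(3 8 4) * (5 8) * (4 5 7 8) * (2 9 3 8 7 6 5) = (2 9 3 6 5 4 8) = [0, 1, 9, 6, 8, 4, 5, 7, 2, 3]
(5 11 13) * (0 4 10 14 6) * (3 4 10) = (0 10 14 6)(3 4)(5 11 13) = [10, 1, 2, 4, 3, 11, 0, 7, 8, 9, 14, 13, 12, 5, 6]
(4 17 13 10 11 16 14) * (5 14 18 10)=[0, 1, 2, 3, 17, 14, 6, 7, 8, 9, 11, 16, 12, 5, 4, 15, 18, 13, 10]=(4 17 13 5 14)(10 11 16 18)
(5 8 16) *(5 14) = (5 8 16 14) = [0, 1, 2, 3, 4, 8, 6, 7, 16, 9, 10, 11, 12, 13, 5, 15, 14]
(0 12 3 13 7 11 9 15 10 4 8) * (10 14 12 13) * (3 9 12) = (0 13 7 11 12 9 15 14 3 10 4 8) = [13, 1, 2, 10, 8, 5, 6, 11, 0, 15, 4, 12, 9, 7, 3, 14]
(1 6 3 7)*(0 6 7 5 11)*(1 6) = (0 1 7 6 3 5 11) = [1, 7, 2, 5, 4, 11, 3, 6, 8, 9, 10, 0]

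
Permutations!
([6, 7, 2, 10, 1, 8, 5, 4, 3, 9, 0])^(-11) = (0 6 5 8 3 10)(1 7 4)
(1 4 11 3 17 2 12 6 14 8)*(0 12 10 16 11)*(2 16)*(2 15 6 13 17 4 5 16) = (0 12 13 17 2 10 15 6 14 8 1 5 16 11 3 4) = [12, 5, 10, 4, 0, 16, 14, 7, 1, 9, 15, 3, 13, 17, 8, 6, 11, 2]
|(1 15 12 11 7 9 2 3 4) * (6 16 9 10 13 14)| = |(1 15 12 11 7 10 13 14 6 16 9 2 3 4)| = 14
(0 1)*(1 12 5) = [12, 0, 2, 3, 4, 1, 6, 7, 8, 9, 10, 11, 5] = (0 12 5 1)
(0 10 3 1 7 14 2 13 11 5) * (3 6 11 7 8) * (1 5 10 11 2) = [11, 8, 13, 5, 4, 0, 2, 14, 3, 9, 6, 10, 12, 7, 1] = (0 11 10 6 2 13 7 14 1 8 3 5)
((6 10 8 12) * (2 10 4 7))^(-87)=((2 10 8 12 6 4 7))^(-87)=(2 6 10 4 8 7 12)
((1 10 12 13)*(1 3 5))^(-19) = (1 5 3 13 12 10)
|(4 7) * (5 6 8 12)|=|(4 7)(5 6 8 12)|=4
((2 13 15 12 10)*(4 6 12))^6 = (2 10 12 6 4 15 13)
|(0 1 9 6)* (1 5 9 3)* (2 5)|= |(0 2 5 9 6)(1 3)|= 10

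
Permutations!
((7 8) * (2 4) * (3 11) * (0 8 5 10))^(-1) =((0 8 7 5 10)(2 4)(3 11))^(-1) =(0 10 5 7 8)(2 4)(3 11)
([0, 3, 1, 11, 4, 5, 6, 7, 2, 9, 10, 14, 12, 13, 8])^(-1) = (1 2 8 14 11 3)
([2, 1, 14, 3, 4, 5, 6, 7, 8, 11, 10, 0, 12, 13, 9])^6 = (0 2 14 9 11)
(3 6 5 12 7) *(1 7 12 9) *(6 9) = (12)(1 7 3 9)(5 6) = [0, 7, 2, 9, 4, 6, 5, 3, 8, 1, 10, 11, 12]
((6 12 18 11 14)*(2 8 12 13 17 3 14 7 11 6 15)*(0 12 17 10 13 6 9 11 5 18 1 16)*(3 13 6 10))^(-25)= ((0 12 1 16)(2 8 17 13 3 14 15)(5 18 9 11 7)(6 10))^(-25)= (18)(0 16 1 12)(2 13 15 17 14 8 3)(6 10)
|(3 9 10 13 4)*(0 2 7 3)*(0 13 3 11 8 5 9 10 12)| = 8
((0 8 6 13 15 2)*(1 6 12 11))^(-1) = (0 2 15 13 6 1 11 12 8)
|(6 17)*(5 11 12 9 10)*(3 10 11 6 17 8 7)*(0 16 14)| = |(17)(0 16 14)(3 10 5 6 8 7)(9 11 12)| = 6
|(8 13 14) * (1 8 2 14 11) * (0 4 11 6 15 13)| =|(0 4 11 1 8)(2 14)(6 15 13)| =30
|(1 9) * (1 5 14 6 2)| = |(1 9 5 14 6 2)| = 6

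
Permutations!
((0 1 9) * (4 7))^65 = (0 9 1)(4 7)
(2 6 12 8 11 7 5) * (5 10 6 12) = (2 12 8 11 7 10 6 5) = [0, 1, 12, 3, 4, 2, 5, 10, 11, 9, 6, 7, 8]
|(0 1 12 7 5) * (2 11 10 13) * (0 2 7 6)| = 12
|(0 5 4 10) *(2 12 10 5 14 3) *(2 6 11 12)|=|(0 14 3 6 11 12 10)(4 5)|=14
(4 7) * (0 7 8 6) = [7, 1, 2, 3, 8, 5, 0, 4, 6] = (0 7 4 8 6)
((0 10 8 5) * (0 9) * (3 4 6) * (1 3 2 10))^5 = (0 2)(1 10)(3 8)(4 5)(6 9)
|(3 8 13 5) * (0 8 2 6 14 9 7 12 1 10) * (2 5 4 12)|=|(0 8 13 4 12 1 10)(2 6 14 9 7)(3 5)|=70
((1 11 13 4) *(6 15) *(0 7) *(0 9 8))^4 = (15)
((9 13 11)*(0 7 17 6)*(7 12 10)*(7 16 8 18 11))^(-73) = (0 6 17 7 13 9 11 18 8 16 10 12)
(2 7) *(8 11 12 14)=(2 7)(8 11 12 14)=[0, 1, 7, 3, 4, 5, 6, 2, 11, 9, 10, 12, 14, 13, 8]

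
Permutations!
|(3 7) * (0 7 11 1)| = |(0 7 3 11 1)| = 5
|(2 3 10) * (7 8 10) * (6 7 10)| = 3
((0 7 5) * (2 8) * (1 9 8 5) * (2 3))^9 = (0 7 1 9 8 3 2 5)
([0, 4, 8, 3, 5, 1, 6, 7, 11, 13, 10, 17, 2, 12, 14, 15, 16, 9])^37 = [0, 4, 11, 3, 5, 1, 6, 7, 17, 12, 10, 9, 8, 2, 14, 15, 16, 13]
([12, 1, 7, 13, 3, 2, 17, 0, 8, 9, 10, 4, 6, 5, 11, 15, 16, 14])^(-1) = (0 7 2 5 13 3 4 11 14 17 6 12)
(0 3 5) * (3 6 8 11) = (0 6 8 11 3 5) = [6, 1, 2, 5, 4, 0, 8, 7, 11, 9, 10, 3]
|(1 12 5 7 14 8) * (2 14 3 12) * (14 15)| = |(1 2 15 14 8)(3 12 5 7)| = 20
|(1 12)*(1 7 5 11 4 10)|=7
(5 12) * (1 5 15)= (1 5 12 15)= [0, 5, 2, 3, 4, 12, 6, 7, 8, 9, 10, 11, 15, 13, 14, 1]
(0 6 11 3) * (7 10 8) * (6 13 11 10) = (0 13 11 3)(6 10 8 7) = [13, 1, 2, 0, 4, 5, 10, 6, 7, 9, 8, 3, 12, 11]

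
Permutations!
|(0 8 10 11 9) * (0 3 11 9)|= 6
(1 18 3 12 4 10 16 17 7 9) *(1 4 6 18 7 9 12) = (1 7 12 6 18 3)(4 10 16 17 9) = [0, 7, 2, 1, 10, 5, 18, 12, 8, 4, 16, 11, 6, 13, 14, 15, 17, 9, 3]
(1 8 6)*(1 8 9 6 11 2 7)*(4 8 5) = [0, 9, 7, 3, 8, 4, 5, 1, 11, 6, 10, 2] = (1 9 6 5 4 8 11 2 7)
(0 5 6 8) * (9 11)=(0 5 6 8)(9 11)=[5, 1, 2, 3, 4, 6, 8, 7, 0, 11, 10, 9]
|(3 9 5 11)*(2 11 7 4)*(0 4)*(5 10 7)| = 8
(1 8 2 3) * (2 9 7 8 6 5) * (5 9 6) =[0, 5, 3, 1, 4, 2, 9, 8, 6, 7] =(1 5 2 3)(6 9 7 8)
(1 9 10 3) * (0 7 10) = (0 7 10 3 1 9) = [7, 9, 2, 1, 4, 5, 6, 10, 8, 0, 3]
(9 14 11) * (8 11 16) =(8 11 9 14 16) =[0, 1, 2, 3, 4, 5, 6, 7, 11, 14, 10, 9, 12, 13, 16, 15, 8]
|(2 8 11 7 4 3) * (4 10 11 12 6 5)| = 21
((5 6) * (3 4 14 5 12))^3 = (3 5)(4 6)(12 14)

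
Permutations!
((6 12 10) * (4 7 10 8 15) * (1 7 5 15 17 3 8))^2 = ((1 7 10 6 12)(3 8 17)(4 5 15))^2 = (1 10 12 7 6)(3 17 8)(4 15 5)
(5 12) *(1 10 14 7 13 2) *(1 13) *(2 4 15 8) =[0, 10, 13, 3, 15, 12, 6, 1, 2, 9, 14, 11, 5, 4, 7, 8] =(1 10 14 7)(2 13 4 15 8)(5 12)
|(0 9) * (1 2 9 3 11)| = 6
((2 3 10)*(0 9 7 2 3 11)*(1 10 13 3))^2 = ((0 9 7 2 11)(1 10)(3 13))^2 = (13)(0 7 11 9 2)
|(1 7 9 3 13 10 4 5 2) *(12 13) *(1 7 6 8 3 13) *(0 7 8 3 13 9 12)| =6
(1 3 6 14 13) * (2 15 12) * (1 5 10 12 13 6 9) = [0, 3, 15, 9, 4, 10, 14, 7, 8, 1, 12, 11, 2, 5, 6, 13] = (1 3 9)(2 15 13 5 10 12)(6 14)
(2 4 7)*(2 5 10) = (2 4 7 5 10) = [0, 1, 4, 3, 7, 10, 6, 5, 8, 9, 2]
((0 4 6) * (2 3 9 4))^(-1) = (0 6 4 9 3 2)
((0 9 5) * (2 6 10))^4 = ((0 9 5)(2 6 10))^4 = (0 9 5)(2 6 10)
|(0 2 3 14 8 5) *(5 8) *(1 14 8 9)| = |(0 2 3 8 9 1 14 5)| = 8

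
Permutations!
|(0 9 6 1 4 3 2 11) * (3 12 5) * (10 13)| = 10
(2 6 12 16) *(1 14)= (1 14)(2 6 12 16)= [0, 14, 6, 3, 4, 5, 12, 7, 8, 9, 10, 11, 16, 13, 1, 15, 2]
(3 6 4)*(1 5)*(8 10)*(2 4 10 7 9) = (1 5)(2 4 3 6 10 8 7 9) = [0, 5, 4, 6, 3, 1, 10, 9, 7, 2, 8]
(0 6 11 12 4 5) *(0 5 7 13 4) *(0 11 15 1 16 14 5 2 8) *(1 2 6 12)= (0 12 11 1 16 14 5 6 15 2 8)(4 7 13)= [12, 16, 8, 3, 7, 6, 15, 13, 0, 9, 10, 1, 11, 4, 5, 2, 14]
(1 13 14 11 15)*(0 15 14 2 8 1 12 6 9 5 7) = (0 15 12 6 9 5 7)(1 13 2 8)(11 14) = [15, 13, 8, 3, 4, 7, 9, 0, 1, 5, 10, 14, 6, 2, 11, 12]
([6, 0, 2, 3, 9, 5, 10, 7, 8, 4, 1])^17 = (0 6 10 1)(4 9)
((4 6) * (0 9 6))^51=(0 4 6 9)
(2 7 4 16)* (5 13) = (2 7 4 16)(5 13) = [0, 1, 7, 3, 16, 13, 6, 4, 8, 9, 10, 11, 12, 5, 14, 15, 2]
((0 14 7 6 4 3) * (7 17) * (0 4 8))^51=(0 7)(3 4)(6 14)(8 17)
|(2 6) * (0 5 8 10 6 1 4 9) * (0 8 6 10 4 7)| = |(10)(0 5 6 2 1 7)(4 9 8)| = 6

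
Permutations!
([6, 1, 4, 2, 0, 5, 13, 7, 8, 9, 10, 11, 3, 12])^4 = (0 3 6 2 13 4 12)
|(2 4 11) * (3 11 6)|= |(2 4 6 3 11)|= 5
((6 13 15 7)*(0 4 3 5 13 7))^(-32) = (0 13 3)(4 15 5)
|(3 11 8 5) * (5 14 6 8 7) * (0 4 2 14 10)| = |(0 4 2 14 6 8 10)(3 11 7 5)| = 28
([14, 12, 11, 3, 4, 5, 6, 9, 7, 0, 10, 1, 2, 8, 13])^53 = (0 9 7 8 13 14)(1 12 2 11)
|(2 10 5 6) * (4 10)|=5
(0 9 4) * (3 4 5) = (0 9 5 3 4) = [9, 1, 2, 4, 0, 3, 6, 7, 8, 5]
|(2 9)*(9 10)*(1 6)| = 6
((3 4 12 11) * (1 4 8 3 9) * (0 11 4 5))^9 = (0 5 1 9 11)(3 8)(4 12)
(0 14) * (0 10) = (0 14 10) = [14, 1, 2, 3, 4, 5, 6, 7, 8, 9, 0, 11, 12, 13, 10]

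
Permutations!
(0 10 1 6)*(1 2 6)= (0 10 2 6)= [10, 1, 6, 3, 4, 5, 0, 7, 8, 9, 2]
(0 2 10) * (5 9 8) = (0 2 10)(5 9 8) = [2, 1, 10, 3, 4, 9, 6, 7, 5, 8, 0]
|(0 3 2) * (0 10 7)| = 5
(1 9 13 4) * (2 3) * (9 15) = [0, 15, 3, 2, 1, 5, 6, 7, 8, 13, 10, 11, 12, 4, 14, 9] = (1 15 9 13 4)(2 3)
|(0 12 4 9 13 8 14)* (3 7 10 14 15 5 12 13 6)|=13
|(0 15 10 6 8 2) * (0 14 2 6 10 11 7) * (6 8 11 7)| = |(0 15 7)(2 14)(6 11)| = 6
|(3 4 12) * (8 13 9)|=|(3 4 12)(8 13 9)|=3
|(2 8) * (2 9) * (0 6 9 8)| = |(0 6 9 2)| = 4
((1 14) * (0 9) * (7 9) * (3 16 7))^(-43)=(0 16 9 3 7)(1 14)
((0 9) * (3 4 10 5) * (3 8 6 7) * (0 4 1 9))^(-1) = (1 3 7 6 8 5 10 4 9)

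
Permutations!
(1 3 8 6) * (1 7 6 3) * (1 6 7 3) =(1 6 3 8) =[0, 6, 2, 8, 4, 5, 3, 7, 1]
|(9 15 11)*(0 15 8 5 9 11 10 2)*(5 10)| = |(0 15 5 9 8 10 2)| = 7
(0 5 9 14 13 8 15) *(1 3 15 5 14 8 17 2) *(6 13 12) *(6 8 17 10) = [14, 3, 1, 15, 4, 9, 13, 7, 5, 17, 6, 11, 8, 10, 12, 0, 16, 2] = (0 14 12 8 5 9 17 2 1 3 15)(6 13 10)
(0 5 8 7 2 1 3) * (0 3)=(0 5 8 7 2 1)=[5, 0, 1, 3, 4, 8, 6, 2, 7]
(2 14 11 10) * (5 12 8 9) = (2 14 11 10)(5 12 8 9) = [0, 1, 14, 3, 4, 12, 6, 7, 9, 5, 2, 10, 8, 13, 11]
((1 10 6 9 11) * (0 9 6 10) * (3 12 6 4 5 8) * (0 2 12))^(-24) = (0 8 4 12 1 9 3 5 6 2 11) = ((0 9 11 1 2 12 6 4 5 8 3))^(-24)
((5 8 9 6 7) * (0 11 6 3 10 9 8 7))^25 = (0 11 6)(3 10 9)(5 7)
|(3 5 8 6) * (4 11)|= |(3 5 8 6)(4 11)|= 4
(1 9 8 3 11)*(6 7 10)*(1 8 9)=(3 11 8)(6 7 10)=[0, 1, 2, 11, 4, 5, 7, 10, 3, 9, 6, 8]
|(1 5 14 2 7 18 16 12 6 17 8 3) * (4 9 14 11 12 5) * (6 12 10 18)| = |(1 4 9 14 2 7 6 17 8 3)(5 11 10 18 16)| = 10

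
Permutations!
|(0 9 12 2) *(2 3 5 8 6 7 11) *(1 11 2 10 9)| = |(0 1 11 10 9 12 3 5 8 6 7 2)| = 12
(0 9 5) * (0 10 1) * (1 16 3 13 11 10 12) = (0 9 5 12 1)(3 13 11 10 16) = [9, 0, 2, 13, 4, 12, 6, 7, 8, 5, 16, 10, 1, 11, 14, 15, 3]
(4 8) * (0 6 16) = (0 6 16)(4 8) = [6, 1, 2, 3, 8, 5, 16, 7, 4, 9, 10, 11, 12, 13, 14, 15, 0]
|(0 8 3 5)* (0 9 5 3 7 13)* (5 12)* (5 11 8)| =8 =|(0 5 9 12 11 8 7 13)|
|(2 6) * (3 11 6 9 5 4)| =7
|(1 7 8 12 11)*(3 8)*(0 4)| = |(0 4)(1 7 3 8 12 11)| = 6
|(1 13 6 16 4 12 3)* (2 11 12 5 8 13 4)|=11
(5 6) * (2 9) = [0, 1, 9, 3, 4, 6, 5, 7, 8, 2] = (2 9)(5 6)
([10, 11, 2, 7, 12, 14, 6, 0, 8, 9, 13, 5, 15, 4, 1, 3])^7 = (0 7 3 15 12 4 13 10)(1 14 5 11)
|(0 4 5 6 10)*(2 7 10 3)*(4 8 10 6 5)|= |(0 8 10)(2 7 6 3)|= 12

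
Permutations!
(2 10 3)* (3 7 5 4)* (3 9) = (2 10 7 5 4 9 3) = [0, 1, 10, 2, 9, 4, 6, 5, 8, 3, 7]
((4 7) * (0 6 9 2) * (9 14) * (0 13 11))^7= ((0 6 14 9 2 13 11)(4 7))^7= (14)(4 7)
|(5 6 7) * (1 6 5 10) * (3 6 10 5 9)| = |(1 10)(3 6 7 5 9)| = 10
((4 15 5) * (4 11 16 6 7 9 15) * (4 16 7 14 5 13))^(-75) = (4 11)(5 13)(6 9)(7 16)(14 15)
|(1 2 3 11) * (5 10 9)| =|(1 2 3 11)(5 10 9)| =12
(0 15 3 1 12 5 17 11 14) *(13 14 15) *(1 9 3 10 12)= (0 13 14)(3 9)(5 17 11 15 10 12)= [13, 1, 2, 9, 4, 17, 6, 7, 8, 3, 12, 15, 5, 14, 0, 10, 16, 11]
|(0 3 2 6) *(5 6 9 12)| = |(0 3 2 9 12 5 6)| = 7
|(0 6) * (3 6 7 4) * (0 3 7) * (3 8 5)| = 4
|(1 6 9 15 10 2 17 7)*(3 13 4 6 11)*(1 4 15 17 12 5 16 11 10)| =|(1 10 2 12 5 16 11 3 13 15)(4 6 9 17 7)| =10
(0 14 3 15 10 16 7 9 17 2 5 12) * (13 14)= (0 13 14 3 15 10 16 7 9 17 2 5 12)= [13, 1, 5, 15, 4, 12, 6, 9, 8, 17, 16, 11, 0, 14, 3, 10, 7, 2]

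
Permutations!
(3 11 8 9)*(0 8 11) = (11)(0 8 9 3) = [8, 1, 2, 0, 4, 5, 6, 7, 9, 3, 10, 11]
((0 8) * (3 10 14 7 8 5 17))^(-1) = (0 8 7 14 10 3 17 5)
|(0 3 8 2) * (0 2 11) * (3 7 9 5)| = 7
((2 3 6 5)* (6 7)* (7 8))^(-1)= (2 5 6 7 8 3)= ((2 3 8 7 6 5))^(-1)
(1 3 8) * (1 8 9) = (1 3 9) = [0, 3, 2, 9, 4, 5, 6, 7, 8, 1]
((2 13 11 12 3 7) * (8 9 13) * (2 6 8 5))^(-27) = ((2 5)(3 7 6 8 9 13 11 12))^(-27) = (2 5)(3 13 6 12 9 7 11 8)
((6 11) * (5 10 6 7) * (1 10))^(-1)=(1 5 7 11 6 10)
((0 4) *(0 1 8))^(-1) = ((0 4 1 8))^(-1) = (0 8 1 4)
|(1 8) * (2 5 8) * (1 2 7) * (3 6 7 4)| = |(1 4 3 6 7)(2 5 8)| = 15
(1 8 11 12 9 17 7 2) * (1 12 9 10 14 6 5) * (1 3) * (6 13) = (1 8 11 9 17 7 2 12 10 14 13 6 5 3) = [0, 8, 12, 1, 4, 3, 5, 2, 11, 17, 14, 9, 10, 6, 13, 15, 16, 7]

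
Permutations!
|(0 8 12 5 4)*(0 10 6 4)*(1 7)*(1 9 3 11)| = 60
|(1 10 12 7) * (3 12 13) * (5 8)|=6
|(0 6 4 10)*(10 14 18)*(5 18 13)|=|(0 6 4 14 13 5 18 10)|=8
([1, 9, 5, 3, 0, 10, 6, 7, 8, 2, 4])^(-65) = (0 10 2 1 4 5 9)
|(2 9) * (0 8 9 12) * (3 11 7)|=|(0 8 9 2 12)(3 11 7)|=15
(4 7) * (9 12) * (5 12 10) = [0, 1, 2, 3, 7, 12, 6, 4, 8, 10, 5, 11, 9] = (4 7)(5 12 9 10)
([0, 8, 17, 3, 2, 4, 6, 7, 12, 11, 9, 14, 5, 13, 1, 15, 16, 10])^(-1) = (1 14 11 9 10 17 2 4 5 12 8)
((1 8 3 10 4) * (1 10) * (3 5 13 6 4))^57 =(1 8 5 13 6 4 10 3) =((1 8 5 13 6 4 10 3))^57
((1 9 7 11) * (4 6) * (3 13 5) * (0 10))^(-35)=((0 10)(1 9 7 11)(3 13 5)(4 6))^(-35)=(0 10)(1 9 7 11)(3 13 5)(4 6)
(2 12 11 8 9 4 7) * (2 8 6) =(2 12 11 6)(4 7 8 9) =[0, 1, 12, 3, 7, 5, 2, 8, 9, 4, 10, 6, 11]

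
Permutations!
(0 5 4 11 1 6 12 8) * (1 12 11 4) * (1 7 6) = [5, 1, 2, 3, 4, 7, 11, 6, 0, 9, 10, 12, 8] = (0 5 7 6 11 12 8)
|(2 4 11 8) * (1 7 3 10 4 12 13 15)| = 11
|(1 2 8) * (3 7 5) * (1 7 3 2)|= 4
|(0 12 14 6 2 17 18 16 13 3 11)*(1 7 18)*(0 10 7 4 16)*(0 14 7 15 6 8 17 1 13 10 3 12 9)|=14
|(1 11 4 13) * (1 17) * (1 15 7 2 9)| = 9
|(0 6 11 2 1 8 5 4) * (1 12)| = 9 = |(0 6 11 2 12 1 8 5 4)|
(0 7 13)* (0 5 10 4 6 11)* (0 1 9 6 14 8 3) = (0 7 13 5 10 4 14 8 3)(1 9 6 11) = [7, 9, 2, 0, 14, 10, 11, 13, 3, 6, 4, 1, 12, 5, 8]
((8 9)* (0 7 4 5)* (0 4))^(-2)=(9)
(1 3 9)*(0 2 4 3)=(0 2 4 3 9 1)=[2, 0, 4, 9, 3, 5, 6, 7, 8, 1]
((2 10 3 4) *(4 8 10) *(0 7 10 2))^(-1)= ((0 7 10 3 8 2 4))^(-1)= (0 4 2 8 3 10 7)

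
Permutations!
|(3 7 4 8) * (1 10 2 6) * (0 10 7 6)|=|(0 10 2)(1 7 4 8 3 6)|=6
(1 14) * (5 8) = [0, 14, 2, 3, 4, 8, 6, 7, 5, 9, 10, 11, 12, 13, 1] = (1 14)(5 8)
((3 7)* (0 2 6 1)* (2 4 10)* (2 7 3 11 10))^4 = (0 1 6 2 4)(7 11 10)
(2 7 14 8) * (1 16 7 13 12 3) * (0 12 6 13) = [12, 16, 0, 1, 4, 5, 13, 14, 2, 9, 10, 11, 3, 6, 8, 15, 7] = (0 12 3 1 16 7 14 8 2)(6 13)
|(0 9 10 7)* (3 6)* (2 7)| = |(0 9 10 2 7)(3 6)| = 10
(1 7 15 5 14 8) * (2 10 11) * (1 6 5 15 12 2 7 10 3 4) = (15)(1 10 11 7 12 2 3 4)(5 14 8 6) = [0, 10, 3, 4, 1, 14, 5, 12, 6, 9, 11, 7, 2, 13, 8, 15]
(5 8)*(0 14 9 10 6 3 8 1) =(0 14 9 10 6 3 8 5 1) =[14, 0, 2, 8, 4, 1, 3, 7, 5, 10, 6, 11, 12, 13, 9]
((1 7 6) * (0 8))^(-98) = (8)(1 7 6)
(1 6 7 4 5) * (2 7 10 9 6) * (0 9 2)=(0 9 6 10 2 7 4 5 1)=[9, 0, 7, 3, 5, 1, 10, 4, 8, 6, 2]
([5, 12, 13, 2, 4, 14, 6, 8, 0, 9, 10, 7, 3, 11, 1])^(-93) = [2, 7, 5, 0, 4, 13, 6, 12, 3, 9, 10, 1, 8, 14, 11]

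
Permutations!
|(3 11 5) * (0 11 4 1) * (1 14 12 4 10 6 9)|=24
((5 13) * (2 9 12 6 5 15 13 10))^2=((2 9 12 6 5 10)(13 15))^2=(15)(2 12 5)(6 10 9)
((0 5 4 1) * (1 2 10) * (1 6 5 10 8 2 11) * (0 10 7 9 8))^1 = ((0 7 9 8 2)(1 10 6 5 4 11))^1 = (0 7 9 8 2)(1 10 6 5 4 11)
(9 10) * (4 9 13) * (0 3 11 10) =(0 3 11 10 13 4 9) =[3, 1, 2, 11, 9, 5, 6, 7, 8, 0, 13, 10, 12, 4]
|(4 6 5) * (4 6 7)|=2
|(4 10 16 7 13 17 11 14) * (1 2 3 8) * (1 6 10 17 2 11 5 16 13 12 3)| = 15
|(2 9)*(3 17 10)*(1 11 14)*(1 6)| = |(1 11 14 6)(2 9)(3 17 10)| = 12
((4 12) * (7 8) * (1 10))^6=(12)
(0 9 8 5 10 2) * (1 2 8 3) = [9, 2, 0, 1, 4, 10, 6, 7, 5, 3, 8] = (0 9 3 1 2)(5 10 8)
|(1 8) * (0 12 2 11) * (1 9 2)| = 7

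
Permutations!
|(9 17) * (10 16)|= 2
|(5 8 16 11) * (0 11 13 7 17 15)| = 9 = |(0 11 5 8 16 13 7 17 15)|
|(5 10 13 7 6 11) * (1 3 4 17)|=|(1 3 4 17)(5 10 13 7 6 11)|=12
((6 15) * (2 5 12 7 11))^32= (15)(2 12 11 5 7)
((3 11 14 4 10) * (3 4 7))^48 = ((3 11 14 7)(4 10))^48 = (14)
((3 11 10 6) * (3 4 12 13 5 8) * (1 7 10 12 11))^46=(1 10 4 12 5 3 7 6 11 13 8)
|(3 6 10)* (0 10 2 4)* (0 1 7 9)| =9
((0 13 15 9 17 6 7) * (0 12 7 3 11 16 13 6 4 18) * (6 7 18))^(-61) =(0 18 12 7)(3 16 15 17 6 11 13 9 4) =((0 7 12 18)(3 11 16 13 15 9 17 4 6))^(-61)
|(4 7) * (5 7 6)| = |(4 6 5 7)| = 4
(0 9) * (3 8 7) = (0 9)(3 8 7) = [9, 1, 2, 8, 4, 5, 6, 3, 7, 0]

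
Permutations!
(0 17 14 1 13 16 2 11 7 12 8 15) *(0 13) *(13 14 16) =[17, 0, 11, 3, 4, 5, 6, 12, 15, 9, 10, 7, 8, 13, 1, 14, 2, 16] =(0 17 16 2 11 7 12 8 15 14 1)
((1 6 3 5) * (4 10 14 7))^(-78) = (1 3)(4 14)(5 6)(7 10)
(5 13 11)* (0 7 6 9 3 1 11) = (0 7 6 9 3 1 11 5 13) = [7, 11, 2, 1, 4, 13, 9, 6, 8, 3, 10, 5, 12, 0]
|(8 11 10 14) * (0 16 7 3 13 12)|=12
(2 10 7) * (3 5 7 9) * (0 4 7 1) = (0 4 7 2 10 9 3 5 1) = [4, 0, 10, 5, 7, 1, 6, 2, 8, 3, 9]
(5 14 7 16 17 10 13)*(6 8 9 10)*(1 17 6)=[0, 17, 2, 3, 4, 14, 8, 16, 9, 10, 13, 11, 12, 5, 7, 15, 6, 1]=(1 17)(5 14 7 16 6 8 9 10 13)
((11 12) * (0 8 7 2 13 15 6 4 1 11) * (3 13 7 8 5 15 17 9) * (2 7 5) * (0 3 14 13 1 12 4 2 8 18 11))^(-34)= ((0 8 18 11 4 12 3 1)(2 5 15 6)(9 14 13 17))^(-34)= (0 3 4 18)(1 12 11 8)(2 15)(5 6)(9 13)(14 17)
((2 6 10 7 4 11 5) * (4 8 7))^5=(2 5 11 4 10 6)(7 8)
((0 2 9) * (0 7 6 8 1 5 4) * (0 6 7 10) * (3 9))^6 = (0 2 3 9 10)(1 5 4 6 8) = ((0 2 3 9 10)(1 5 4 6 8))^6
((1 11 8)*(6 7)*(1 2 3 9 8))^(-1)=(1 11)(2 8 9 3)(6 7)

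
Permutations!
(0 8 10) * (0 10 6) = (10)(0 8 6) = [8, 1, 2, 3, 4, 5, 0, 7, 6, 9, 10]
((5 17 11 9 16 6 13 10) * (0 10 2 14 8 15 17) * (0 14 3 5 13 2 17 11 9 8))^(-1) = (0 14 5 3 2 6 16 9 17 13 10)(8 11 15)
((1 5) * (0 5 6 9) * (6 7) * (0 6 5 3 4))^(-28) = ((0 3 4)(1 7 5)(6 9))^(-28) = (9)(0 4 3)(1 5 7)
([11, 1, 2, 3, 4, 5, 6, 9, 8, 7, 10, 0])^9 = (0 11)(7 9)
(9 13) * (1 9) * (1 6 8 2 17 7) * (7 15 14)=[0, 9, 17, 3, 4, 5, 8, 1, 2, 13, 10, 11, 12, 6, 7, 14, 16, 15]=(1 9 13 6 8 2 17 15 14 7)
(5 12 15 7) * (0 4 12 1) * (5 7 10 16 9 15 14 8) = (0 4 12 14 8 5 1)(9 15 10 16) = [4, 0, 2, 3, 12, 1, 6, 7, 5, 15, 16, 11, 14, 13, 8, 10, 9]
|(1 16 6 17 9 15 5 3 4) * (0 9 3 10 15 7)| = 6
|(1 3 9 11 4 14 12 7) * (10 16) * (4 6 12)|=|(1 3 9 11 6 12 7)(4 14)(10 16)|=14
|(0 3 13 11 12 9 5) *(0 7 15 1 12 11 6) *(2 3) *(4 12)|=|(0 2 3 13 6)(1 4 12 9 5 7 15)|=35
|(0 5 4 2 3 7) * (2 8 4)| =|(0 5 2 3 7)(4 8)| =10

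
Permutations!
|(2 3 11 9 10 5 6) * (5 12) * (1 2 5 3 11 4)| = |(1 2 11 9 10 12 3 4)(5 6)| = 8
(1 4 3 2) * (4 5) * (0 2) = (0 2 1 5 4 3) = [2, 5, 1, 0, 3, 4]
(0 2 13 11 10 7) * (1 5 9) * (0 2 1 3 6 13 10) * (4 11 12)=[1, 5, 10, 6, 11, 9, 13, 2, 8, 3, 7, 0, 4, 12]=(0 1 5 9 3 6 13 12 4 11)(2 10 7)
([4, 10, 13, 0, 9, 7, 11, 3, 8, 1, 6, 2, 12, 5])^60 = (13)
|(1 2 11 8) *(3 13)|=|(1 2 11 8)(3 13)|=4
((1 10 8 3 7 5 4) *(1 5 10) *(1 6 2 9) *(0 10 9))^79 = ((0 10 8 3 7 9 1 6 2)(4 5))^79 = (0 6 9 3 10 2 1 7 8)(4 5)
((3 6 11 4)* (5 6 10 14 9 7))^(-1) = ((3 10 14 9 7 5 6 11 4))^(-1) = (3 4 11 6 5 7 9 14 10)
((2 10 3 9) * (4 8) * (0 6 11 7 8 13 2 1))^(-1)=(0 1 9 3 10 2 13 4 8 7 11 6)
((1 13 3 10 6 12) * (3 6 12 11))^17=(1 11 12 6 10 13 3)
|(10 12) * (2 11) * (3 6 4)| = 6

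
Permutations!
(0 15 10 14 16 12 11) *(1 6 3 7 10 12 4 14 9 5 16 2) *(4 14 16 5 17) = [15, 6, 1, 7, 16, 5, 3, 10, 8, 17, 9, 0, 11, 13, 2, 12, 14, 4] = (0 15 12 11)(1 6 3 7 10 9 17 4 16 14 2)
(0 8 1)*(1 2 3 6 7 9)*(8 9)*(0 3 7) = [9, 3, 7, 6, 4, 5, 0, 8, 2, 1] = (0 9 1 3 6)(2 7 8)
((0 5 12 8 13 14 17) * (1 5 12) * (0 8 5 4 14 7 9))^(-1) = (0 9 7 13 8 17 14 4 1 5 12)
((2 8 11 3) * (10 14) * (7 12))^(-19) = (2 8 11 3)(7 12)(10 14)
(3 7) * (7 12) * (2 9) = (2 9)(3 12 7) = [0, 1, 9, 12, 4, 5, 6, 3, 8, 2, 10, 11, 7]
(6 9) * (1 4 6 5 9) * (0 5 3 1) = [5, 4, 2, 1, 6, 9, 0, 7, 8, 3] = (0 5 9 3 1 4 6)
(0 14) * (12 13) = (0 14)(12 13) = [14, 1, 2, 3, 4, 5, 6, 7, 8, 9, 10, 11, 13, 12, 0]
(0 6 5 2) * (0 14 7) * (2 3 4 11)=[6, 1, 14, 4, 11, 3, 5, 0, 8, 9, 10, 2, 12, 13, 7]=(0 6 5 3 4 11 2 14 7)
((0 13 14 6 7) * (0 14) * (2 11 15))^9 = ((0 13)(2 11 15)(6 7 14))^9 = (15)(0 13)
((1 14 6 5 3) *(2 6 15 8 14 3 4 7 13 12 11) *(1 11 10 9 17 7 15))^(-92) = (1 8 4 6 11)(2 3 14 15 5)(7 9 12)(10 13 17)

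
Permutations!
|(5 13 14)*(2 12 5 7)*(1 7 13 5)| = 4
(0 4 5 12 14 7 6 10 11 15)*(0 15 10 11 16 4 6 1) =(0 6 11 10 16 4 5 12 14 7 1) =[6, 0, 2, 3, 5, 12, 11, 1, 8, 9, 16, 10, 14, 13, 7, 15, 4]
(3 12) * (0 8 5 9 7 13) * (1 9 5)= (0 8 1 9 7 13)(3 12)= [8, 9, 2, 12, 4, 5, 6, 13, 1, 7, 10, 11, 3, 0]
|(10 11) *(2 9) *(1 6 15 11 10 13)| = 10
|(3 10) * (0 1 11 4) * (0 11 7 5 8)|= 10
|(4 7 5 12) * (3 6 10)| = |(3 6 10)(4 7 5 12)| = 12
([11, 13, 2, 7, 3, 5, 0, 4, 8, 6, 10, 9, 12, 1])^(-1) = (0 6 9 11)(1 13)(3 4 7)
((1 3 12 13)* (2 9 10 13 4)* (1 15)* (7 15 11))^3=(1 4 10 7 3 2 13 15 12 9 11)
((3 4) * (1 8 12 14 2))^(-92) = ((1 8 12 14 2)(3 4))^(-92) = (1 14 8 2 12)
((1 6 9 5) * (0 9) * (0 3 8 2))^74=((0 9 5 1 6 3 8 2))^74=(0 5 6 8)(1 3 2 9)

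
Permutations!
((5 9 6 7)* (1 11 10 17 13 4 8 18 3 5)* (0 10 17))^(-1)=((0 10)(1 11 17 13 4 8 18 3 5 9 6 7))^(-1)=(0 10)(1 7 6 9 5 3 18 8 4 13 17 11)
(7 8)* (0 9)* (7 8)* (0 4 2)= (0 9 4 2)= [9, 1, 0, 3, 2, 5, 6, 7, 8, 4]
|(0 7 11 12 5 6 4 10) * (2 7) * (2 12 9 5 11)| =|(0 12 11 9 5 6 4 10)(2 7)| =8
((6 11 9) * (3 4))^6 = (11)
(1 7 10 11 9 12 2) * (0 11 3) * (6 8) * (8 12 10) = (0 11 9 10 3)(1 7 8 6 12 2) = [11, 7, 1, 0, 4, 5, 12, 8, 6, 10, 3, 9, 2]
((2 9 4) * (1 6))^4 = (2 9 4)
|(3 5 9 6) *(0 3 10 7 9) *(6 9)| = 3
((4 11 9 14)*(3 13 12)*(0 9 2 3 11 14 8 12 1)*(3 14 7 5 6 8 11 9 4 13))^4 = (0 6 11 1 5 9 13 7 12 14 4 8 2)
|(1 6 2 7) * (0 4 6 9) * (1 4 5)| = 4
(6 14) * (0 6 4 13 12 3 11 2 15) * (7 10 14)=(0 6 7 10 14 4 13 12 3 11 2 15)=[6, 1, 15, 11, 13, 5, 7, 10, 8, 9, 14, 2, 3, 12, 4, 0]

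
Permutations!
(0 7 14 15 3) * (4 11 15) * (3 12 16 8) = (0 7 14 4 11 15 12 16 8 3) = [7, 1, 2, 0, 11, 5, 6, 14, 3, 9, 10, 15, 16, 13, 4, 12, 8]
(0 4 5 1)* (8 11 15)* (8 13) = (0 4 5 1)(8 11 15 13) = [4, 0, 2, 3, 5, 1, 6, 7, 11, 9, 10, 15, 12, 8, 14, 13]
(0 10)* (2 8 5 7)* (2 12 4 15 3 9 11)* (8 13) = [10, 1, 13, 9, 15, 7, 6, 12, 5, 11, 0, 2, 4, 8, 14, 3] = (0 10)(2 13 8 5 7 12 4 15 3 9 11)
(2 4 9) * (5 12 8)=(2 4 9)(5 12 8)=[0, 1, 4, 3, 9, 12, 6, 7, 5, 2, 10, 11, 8]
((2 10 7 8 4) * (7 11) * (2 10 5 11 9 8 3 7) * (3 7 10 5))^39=((2 3 10 9 8 4 5 11))^39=(2 11 5 4 8 9 10 3)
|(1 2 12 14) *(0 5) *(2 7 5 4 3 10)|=10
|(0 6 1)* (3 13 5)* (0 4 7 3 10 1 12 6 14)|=|(0 14)(1 4 7 3 13 5 10)(6 12)|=14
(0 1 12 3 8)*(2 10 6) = (0 1 12 3 8)(2 10 6) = [1, 12, 10, 8, 4, 5, 2, 7, 0, 9, 6, 11, 3]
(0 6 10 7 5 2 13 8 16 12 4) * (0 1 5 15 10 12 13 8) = (0 6 12 4 1 5 2 8 16 13)(7 15 10) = [6, 5, 8, 3, 1, 2, 12, 15, 16, 9, 7, 11, 4, 0, 14, 10, 13]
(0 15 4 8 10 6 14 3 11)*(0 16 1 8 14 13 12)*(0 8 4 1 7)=[15, 4, 2, 11, 14, 5, 13, 0, 10, 9, 6, 16, 8, 12, 3, 1, 7]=(0 15 1 4 14 3 11 16 7)(6 13 12 8 10)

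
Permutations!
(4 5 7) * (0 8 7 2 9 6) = (0 8 7 4 5 2 9 6) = [8, 1, 9, 3, 5, 2, 0, 4, 7, 6]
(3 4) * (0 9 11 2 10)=(0 9 11 2 10)(3 4)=[9, 1, 10, 4, 3, 5, 6, 7, 8, 11, 0, 2]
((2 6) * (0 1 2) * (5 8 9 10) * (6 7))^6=((0 1 2 7 6)(5 8 9 10))^6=(0 1 2 7 6)(5 9)(8 10)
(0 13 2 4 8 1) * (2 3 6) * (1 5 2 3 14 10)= (0 13 14 10 1)(2 4 8 5)(3 6)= [13, 0, 4, 6, 8, 2, 3, 7, 5, 9, 1, 11, 12, 14, 10]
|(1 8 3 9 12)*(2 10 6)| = |(1 8 3 9 12)(2 10 6)| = 15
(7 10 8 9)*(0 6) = (0 6)(7 10 8 9) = [6, 1, 2, 3, 4, 5, 0, 10, 9, 7, 8]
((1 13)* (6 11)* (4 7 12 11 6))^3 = ((1 13)(4 7 12 11))^3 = (1 13)(4 11 12 7)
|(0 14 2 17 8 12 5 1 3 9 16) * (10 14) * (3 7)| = |(0 10 14 2 17 8 12 5 1 7 3 9 16)| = 13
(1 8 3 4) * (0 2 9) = (0 2 9)(1 8 3 4) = [2, 8, 9, 4, 1, 5, 6, 7, 3, 0]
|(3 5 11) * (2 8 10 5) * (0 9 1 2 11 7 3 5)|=|(0 9 1 2 8 10)(3 11 5 7)|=12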